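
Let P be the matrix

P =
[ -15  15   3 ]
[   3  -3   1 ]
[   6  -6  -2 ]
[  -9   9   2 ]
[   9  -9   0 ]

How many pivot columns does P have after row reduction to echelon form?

Row reduce to echelon form.
R2 ← R2 + (1/5)·R1: [0, 0, 8/5]
R3 ← R3 + (2/5)·R1: [0, 0, -4/5]
R4 ← R4 − (3/5)·R1: [0, 0, 1/5]
R5 ← R5 + (3/5)·R1: [0, 0, 9/5]
R3 ← R3 + (1/2)·R2: [0, 0, 0]
R4 ← R4 − (1/8)·R2: [0, 0, 0]
R5 ← R5 − (9/8)·R2: [0, 0, 0]
Echelon form has 2 nonzero rows, so rank(P) = 2.
Each nonzero row contributes one pivot column: 2 pivot columns.

2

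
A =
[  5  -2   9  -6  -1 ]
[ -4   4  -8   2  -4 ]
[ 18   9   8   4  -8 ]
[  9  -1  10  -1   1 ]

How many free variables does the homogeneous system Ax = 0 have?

1

Row reduce to echelon form.
R2 ← R2 + (4/5)·R1: [0, 12/5, -4/5, -14/5, -24/5]
R3 ← R3 − (18/5)·R1: [0, 81/5, -122/5, 128/5, -22/5]
R4 ← R4 − (9/5)·R1: [0, 13/5, -31/5, 49/5, 14/5]
R3 ← R3 − (27/4)·R2: [0, 0, -19, 89/2, 28]
R4 ← R4 − (13/12)·R2: [0, 0, -16/3, 77/6, 8]
R4 ← R4 − (16/57)·R3: [0, 0, 0, 13/38, 8/57]
4 nonzero rows, so rank(A) = 4.
A has 5 columns; by rank–nullity, nullity = 5 − 4 = 1.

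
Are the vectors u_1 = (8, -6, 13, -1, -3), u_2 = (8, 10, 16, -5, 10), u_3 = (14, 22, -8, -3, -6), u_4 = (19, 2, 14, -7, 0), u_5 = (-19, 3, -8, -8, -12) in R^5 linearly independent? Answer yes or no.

yes

Form the matrix with these vectors as rows and row reduce.
R2 ← R2 − R1: [0, 16, 3, -4, 13]
R3 ← R3 − (7/4)·R1: [0, 65/2, -123/4, -5/4, -3/4]
R4 ← R4 − (19/8)·R1: [0, 65/4, -135/8, -37/8, 57/8]
R5 ← R5 + (19/8)·R1: [0, -45/4, 183/8, -83/8, -153/8]
R3 ← R3 − (65/32)·R2: [0, 0, -1179/32, 55/8, -869/32]
R4 ← R4 − (65/64)·R2: [0, 0, -1275/64, -9/16, -389/64]
R5 ← R5 + (45/64)·R2: [0, 0, 1599/64, -211/16, -639/64]
R4 ← R4 − (425/786)·R3: [0, 0, 0, -1682/393, 3382/393]
R5 ← R5 + (533/786)·R3: [0, 0, 0, -6701/786, -11161/393]
R5 ← R5 − (6701/3364)·R4: [0, 0, 0, 0, -76601/1682]
5 nonzero rows, so the 5 vectors span a space of dimension 5.
Since 5 = 5, the vectors are linearly independent.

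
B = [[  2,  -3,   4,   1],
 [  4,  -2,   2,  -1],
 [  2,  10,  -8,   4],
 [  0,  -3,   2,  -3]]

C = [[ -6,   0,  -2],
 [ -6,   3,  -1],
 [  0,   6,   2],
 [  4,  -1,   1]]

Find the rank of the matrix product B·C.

First compute BC:
[[ 10,  14,   8],
 [-16,   7,  -3],
 [-56, -22, -26],
 [  6,   6,   4]]
Now row reduce the product.
R2 ← R2 + (8/5)·R1: [0, 147/5, 49/5]
R3 ← R3 + (28/5)·R1: [0, 282/5, 94/5]
R4 ← R4 − (3/5)·R1: [0, -12/5, -4/5]
R3 ← R3 − (94/49)·R2: [0, 0, 0]
R4 ← R4 + (4/49)·R2: [0, 0, 0]
2 nonzero rows, so rank(BC) = 2.

2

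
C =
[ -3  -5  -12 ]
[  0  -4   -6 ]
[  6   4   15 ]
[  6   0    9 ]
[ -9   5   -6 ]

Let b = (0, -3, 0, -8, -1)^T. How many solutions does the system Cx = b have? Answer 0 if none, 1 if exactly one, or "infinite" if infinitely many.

Row reduce the augmented matrix [C | b].
R3 ← R3 + (2)·R1: [0, -6, -9, 0]
R4 ← R4 + (2)·R1: [0, -10, -15, -8]
R5 ← R5 − (3)·R1: [0, 20, 30, -1]
R3 ← R3 − (3/2)·R2: [0, 0, 0, 9/2]
R4 ← R4 − (5/2)·R2: [0, 0, 0, -1/2]
R5 ← R5 + (5)·R2: [0, 0, 0, -16]
R4 ← R4 + (1/9)·R3: [0, 0, 0, 0]
R5 ← R5 + (32/9)·R3: [0, 0, 0, 0]
The echelon form has 3 nonzero rows; the last pivot sits in the augmented column, so rank(C) = 2 but rank([C|b]) = 3.
Since the ranks differ, the system is inconsistent.
It has no solutions.

0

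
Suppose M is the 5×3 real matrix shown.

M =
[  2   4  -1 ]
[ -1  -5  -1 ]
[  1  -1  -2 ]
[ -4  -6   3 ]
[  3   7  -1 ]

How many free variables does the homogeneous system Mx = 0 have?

Row reduce to echelon form.
R2 ← R2 + (1/2)·R1: [0, -3, -3/2]
R3 ← R3 − (1/2)·R1: [0, -3, -3/2]
R4 ← R4 + (2)·R1: [0, 2, 1]
R5 ← R5 − (3/2)·R1: [0, 1, 1/2]
R3 ← R3 − R2: [0, 0, 0]
R4 ← R4 + (2/3)·R2: [0, 0, 0]
R5 ← R5 + (1/3)·R2: [0, 0, 0]
2 nonzero rows, so rank(M) = 2.
M has 3 columns; by rank–nullity, nullity = 3 − 2 = 1.

1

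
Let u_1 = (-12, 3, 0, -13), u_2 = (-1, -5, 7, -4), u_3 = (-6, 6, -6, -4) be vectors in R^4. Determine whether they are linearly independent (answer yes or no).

no

Form the matrix with these vectors as rows and row reduce.
R2 ← R2 − (1/12)·R1: [0, -21/4, 7, -35/12]
R3 ← R3 − (1/2)·R1: [0, 9/2, -6, 5/2]
R3 ← R3 + (6/7)·R2: [0, 0, 0, 0]
2 nonzero rows, so the 3 vectors span a space of dimension 2.
Since 2 < 3, the vectors are linearly dependent.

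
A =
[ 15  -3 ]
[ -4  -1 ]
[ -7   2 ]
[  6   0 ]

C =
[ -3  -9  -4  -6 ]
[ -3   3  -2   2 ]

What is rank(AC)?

2

First compute AC:
[[-36, -144, -54, -96],
 [ 15,  33,  18,  22],
 [ 15,  69,  24,  46],
 [-18, -54, -24, -36]]
Now row reduce the product.
R2 ← R2 + (5/12)·R1: [0, -27, -9/2, -18]
R3 ← R3 + (5/12)·R1: [0, 9, 3/2, 6]
R4 ← R4 − (1/2)·R1: [0, 18, 3, 12]
R3 ← R3 + (1/3)·R2: [0, 0, 0, 0]
R4 ← R4 + (2/3)·R2: [0, 0, 0, 0]
2 nonzero rows, so rank(AC) = 2.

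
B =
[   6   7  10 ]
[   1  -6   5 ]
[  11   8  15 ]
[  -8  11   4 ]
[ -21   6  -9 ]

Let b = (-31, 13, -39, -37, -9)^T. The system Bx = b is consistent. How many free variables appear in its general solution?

Row reduce the augmented matrix [B | b].
R2 ← R2 − (1/6)·R1: [0, -43/6, 10/3, 109/6]
R3 ← R3 − (11/6)·R1: [0, -29/6, -10/3, 107/6]
R4 ← R4 + (4/3)·R1: [0, 61/3, 52/3, -235/3]
R5 ← R5 + (7/2)·R1: [0, 61/2, 26, -235/2]
R3 ← R3 − (29/43)·R2: [0, 0, -240/43, 240/43]
R4 ← R4 + (122/43)·R2: [0, 0, 1152/43, -1152/43]
R5 ← R5 + (183/43)·R2: [0, 0, 1728/43, -1728/43]
R4 ← R4 + (24/5)·R3: [0, 0, 0, 0]
R5 ← R5 + (36/5)·R3: [0, 0, 0, 0]
The echelon form has 3 nonzero rows, and every pivot lies in the first 3 columns, so rank(B) = rank([B|b]) = 3.
The system is consistent.
Free variables = (unknowns) − (rank) = 3 − 3 = 0.

0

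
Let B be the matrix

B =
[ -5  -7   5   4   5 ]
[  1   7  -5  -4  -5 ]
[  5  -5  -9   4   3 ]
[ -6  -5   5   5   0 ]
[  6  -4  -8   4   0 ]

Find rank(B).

Row reduce to echelon form.
R2 ← R2 + (1/5)·R1: [0, 28/5, -4, -16/5, -4]
R3 ← R3 + R1: [0, -12, -4, 8, 8]
R4 ← R4 − (6/5)·R1: [0, 17/5, -1, 1/5, -6]
R5 ← R5 + (6/5)·R1: [0, -62/5, -2, 44/5, 6]
R3 ← R3 + (15/7)·R2: [0, 0, -88/7, 8/7, -4/7]
R4 ← R4 − (17/28)·R2: [0, 0, 10/7, 15/7, -25/7]
R5 ← R5 + (31/14)·R2: [0, 0, -76/7, 12/7, -20/7]
R4 ← R4 + (5/44)·R3: [0, 0, 0, 25/11, -40/11]
R5 ← R5 − (19/22)·R3: [0, 0, 0, 8/11, -26/11]
R5 ← R5 − (8/25)·R4: [0, 0, 0, 0, -6/5]
Echelon form has 5 nonzero rows, so rank(B) = 5.

5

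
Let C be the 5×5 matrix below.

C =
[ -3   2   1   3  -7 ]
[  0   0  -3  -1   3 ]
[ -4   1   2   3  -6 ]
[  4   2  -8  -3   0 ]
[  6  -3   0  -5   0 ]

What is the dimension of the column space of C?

Row reduce to echelon form.
R3 ← R3 − (4/3)·R1: [0, -5/3, 2/3, -1, 10/3]
R4 ← R4 + (4/3)·R1: [0, 14/3, -20/3, 1, -28/3]
R5 ← R5 + (2)·R1: [0, 1, 2, 1, -14]
Swap R2 ↔ R3
R4 ← R4 + (14/5)·R2: [0, 0, -24/5, -9/5, 0]
R5 ← R5 + (3/5)·R2: [0, 0, 12/5, 2/5, -12]
R4 ← R4 − (8/5)·R3: [0, 0, 0, -1/5, -24/5]
R5 ← R5 + (4/5)·R3: [0, 0, 0, -2/5, -48/5]
R5 ← R5 − (2)·R4: [0, 0, 0, 0, 0]
Echelon form has 4 nonzero rows, so rank(C) = 4.
The column space has dimension equal to the rank: 4.

4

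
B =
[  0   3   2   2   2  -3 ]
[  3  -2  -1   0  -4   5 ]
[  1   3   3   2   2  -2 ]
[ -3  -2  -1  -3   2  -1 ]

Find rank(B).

3

Row reduce to echelon form.
Swap R1 ↔ R2
R3 ← R3 − (1/3)·R1: [0, 11/3, 10/3, 2, 10/3, -11/3]
R4 ← R4 + R1: [0, -4, -2, -3, -2, 4]
R3 ← R3 − (11/9)·R2: [0, 0, 8/9, -4/9, 8/9, 0]
R4 ← R4 + (4/3)·R2: [0, 0, 2/3, -1/3, 2/3, 0]
R4 ← R4 − (3/4)·R3: [0, 0, 0, 0, 0, 0]
Echelon form has 3 nonzero rows, so rank(B) = 3.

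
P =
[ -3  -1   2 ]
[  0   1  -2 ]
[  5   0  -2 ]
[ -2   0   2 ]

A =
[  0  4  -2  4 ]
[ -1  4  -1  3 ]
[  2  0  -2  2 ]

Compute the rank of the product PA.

2

First compute PA:
[[  5, -16,   3, -11],
 [ -5,   4,   3,  -1],
 [ -4,  20,  -6,  16],
 [  4,  -8,   0,  -4]]
Now row reduce the product.
R2 ← R2 + R1: [0, -12, 6, -12]
R3 ← R3 + (4/5)·R1: [0, 36/5, -18/5, 36/5]
R4 ← R4 − (4/5)·R1: [0, 24/5, -12/5, 24/5]
R3 ← R3 + (3/5)·R2: [0, 0, 0, 0]
R4 ← R4 + (2/5)·R2: [0, 0, 0, 0]
2 nonzero rows, so rank(PA) = 2.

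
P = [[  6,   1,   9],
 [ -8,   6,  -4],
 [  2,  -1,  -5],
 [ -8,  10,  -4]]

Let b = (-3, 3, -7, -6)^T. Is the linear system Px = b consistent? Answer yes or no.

no

Row reduce the augmented matrix [P | b].
R2 ← R2 + (4/3)·R1: [0, 22/3, 8, -1]
R3 ← R3 − (1/3)·R1: [0, -4/3, -8, -6]
R4 ← R4 + (4/3)·R1: [0, 34/3, 8, -10]
R3 ← R3 + (2/11)·R2: [0, 0, -72/11, -68/11]
R4 ← R4 − (17/11)·R2: [0, 0, -48/11, -93/11]
R4 ← R4 − (2/3)·R3: [0, 0, 0, -13/3]
The echelon form has 4 nonzero rows; the last pivot sits in the augmented column, so rank(P) = 3 but rank([P|b]) = 4.
Since the ranks differ, the system is inconsistent.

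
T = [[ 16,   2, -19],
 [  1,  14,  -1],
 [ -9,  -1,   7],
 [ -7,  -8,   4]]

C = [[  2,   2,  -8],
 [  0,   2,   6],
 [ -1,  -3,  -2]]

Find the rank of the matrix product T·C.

2

First compute TC:
[[ 51,  93, -78],
 [  3,  33,  78],
 [-25, -41,  52],
 [-18, -42,   0]]
Now row reduce the product.
R2 ← R2 − (1/17)·R1: [0, 468/17, 1404/17]
R3 ← R3 + (25/51)·R1: [0, 78/17, 234/17]
R4 ← R4 + (6/17)·R1: [0, -156/17, -468/17]
R3 ← R3 − (1/6)·R2: [0, 0, 0]
R4 ← R4 + (1/3)·R2: [0, 0, 0]
2 nonzero rows, so rank(TC) = 2.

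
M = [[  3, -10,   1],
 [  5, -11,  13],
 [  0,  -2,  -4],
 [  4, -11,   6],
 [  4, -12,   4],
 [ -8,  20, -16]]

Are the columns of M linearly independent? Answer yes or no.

Row reduce M to echelon form.
R2 ← R2 − (5/3)·R1: [0, 17/3, 34/3]
R4 ← R4 − (4/3)·R1: [0, 7/3, 14/3]
R5 ← R5 − (4/3)·R1: [0, 4/3, 8/3]
R6 ← R6 + (8/3)·R1: [0, -20/3, -40/3]
R3 ← R3 + (6/17)·R2: [0, 0, 0]
R4 ← R4 − (7/17)·R2: [0, 0, 0]
R5 ← R5 − (4/17)·R2: [0, 0, 0]
R6 ← R6 + (20/17)·R2: [0, 0, 0]
2 pivots among 3 columns.
Only 2 < 3 pivot columns, so the columns are linearly dependent.

no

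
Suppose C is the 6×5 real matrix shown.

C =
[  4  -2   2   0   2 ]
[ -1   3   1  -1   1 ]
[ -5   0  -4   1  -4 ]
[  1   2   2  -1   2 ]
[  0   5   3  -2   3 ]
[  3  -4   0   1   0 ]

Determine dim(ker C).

Row reduce to echelon form.
R2 ← R2 + (1/4)·R1: [0, 5/2, 3/2, -1, 3/2]
R3 ← R3 + (5/4)·R1: [0, -5/2, -3/2, 1, -3/2]
R4 ← R4 − (1/4)·R1: [0, 5/2, 3/2, -1, 3/2]
R6 ← R6 − (3/4)·R1: [0, -5/2, -3/2, 1, -3/2]
R3 ← R3 + R2: [0, 0, 0, 0, 0]
R4 ← R4 − R2: [0, 0, 0, 0, 0]
R5 ← R5 − (2)·R2: [0, 0, 0, 0, 0]
R6 ← R6 + R2: [0, 0, 0, 0, 0]
2 nonzero rows, so rank(C) = 2.
C has 5 columns; by rank–nullity, nullity = 5 − 2 = 3.

3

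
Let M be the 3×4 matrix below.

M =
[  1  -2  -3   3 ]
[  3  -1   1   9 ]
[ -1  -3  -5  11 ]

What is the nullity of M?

1

Row reduce to echelon form.
R2 ← R2 − (3)·R1: [0, 5, 10, 0]
R3 ← R3 + R1: [0, -5, -8, 14]
R3 ← R3 + R2: [0, 0, 2, 14]
3 nonzero rows, so rank(M) = 3.
M has 4 columns; by rank–nullity, nullity = 4 − 3 = 1.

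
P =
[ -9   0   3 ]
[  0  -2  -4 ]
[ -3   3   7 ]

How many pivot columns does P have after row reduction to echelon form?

Row reduce to echelon form.
R3 ← R3 − (1/3)·R1: [0, 3, 6]
R3 ← R3 + (3/2)·R2: [0, 0, 0]
Echelon form has 2 nonzero rows, so rank(P) = 2.
Each nonzero row contributes one pivot column: 2 pivot columns.

2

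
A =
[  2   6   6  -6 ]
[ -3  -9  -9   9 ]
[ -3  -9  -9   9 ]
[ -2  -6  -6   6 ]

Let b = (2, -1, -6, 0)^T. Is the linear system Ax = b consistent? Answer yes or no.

no

Row reduce the augmented matrix [A | b].
R2 ← R2 + (3/2)·R1: [0, 0, 0, 0, 2]
R3 ← R3 + (3/2)·R1: [0, 0, 0, 0, -3]
R4 ← R4 + R1: [0, 0, 0, 0, 2]
R3 ← R3 + (3/2)·R2: [0, 0, 0, 0, 0]
R4 ← R4 − R2: [0, 0, 0, 0, 0]
The echelon form has 2 nonzero rows; the last pivot sits in the augmented column, so rank(A) = 1 but rank([A|b]) = 2.
Since the ranks differ, the system is inconsistent.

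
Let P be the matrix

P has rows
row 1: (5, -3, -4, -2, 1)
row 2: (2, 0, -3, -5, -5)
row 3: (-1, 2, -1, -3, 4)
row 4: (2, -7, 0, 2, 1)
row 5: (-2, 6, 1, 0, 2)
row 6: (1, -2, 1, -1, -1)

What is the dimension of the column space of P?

5

Row reduce to echelon form.
R2 ← R2 − (2/5)·R1: [0, 6/5, -7/5, -21/5, -27/5]
R3 ← R3 + (1/5)·R1: [0, 7/5, -9/5, -17/5, 21/5]
R4 ← R4 − (2/5)·R1: [0, -29/5, 8/5, 14/5, 3/5]
R5 ← R5 + (2/5)·R1: [0, 24/5, -3/5, -4/5, 12/5]
R6 ← R6 − (1/5)·R1: [0, -7/5, 9/5, -3/5, -6/5]
R3 ← R3 − (7/6)·R2: [0, 0, -1/6, 3/2, 21/2]
R4 ← R4 + (29/6)·R2: [0, 0, -31/6, -35/2, -51/2]
R5 ← R5 − (4)·R2: [0, 0, 5, 16, 24]
R6 ← R6 + (7/6)·R2: [0, 0, 1/6, -11/2, -15/2]
R4 ← R4 − (31)·R3: [0, 0, 0, -64, -351]
R5 ← R5 + (30)·R3: [0, 0, 0, 61, 339]
R6 ← R6 + R3: [0, 0, 0, -4, 3]
R5 ← R5 + (61/64)·R4: [0, 0, 0, 0, 285/64]
R6 ← R6 − (1/16)·R4: [0, 0, 0, 0, 399/16]
R6 ← R6 − (28/5)·R5: [0, 0, 0, 0, 0]
Echelon form has 5 nonzero rows, so rank(P) = 5.
The column space has dimension equal to the rank: 5.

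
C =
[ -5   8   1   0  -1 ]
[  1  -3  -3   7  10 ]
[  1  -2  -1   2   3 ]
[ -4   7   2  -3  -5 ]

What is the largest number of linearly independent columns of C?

Row reduce to echelon form.
R2 ← R2 + (1/5)·R1: [0, -7/5, -14/5, 7, 49/5]
R3 ← R3 + (1/5)·R1: [0, -2/5, -4/5, 2, 14/5]
R4 ← R4 − (4/5)·R1: [0, 3/5, 6/5, -3, -21/5]
R3 ← R3 − (2/7)·R2: [0, 0, 0, 0, 0]
R4 ← R4 + (3/7)·R2: [0, 0, 0, 0, 0]
Echelon form has 2 nonzero rows, so rank(C) = 2.
The rank gives the maximum number of linearly independent columns: 2.

2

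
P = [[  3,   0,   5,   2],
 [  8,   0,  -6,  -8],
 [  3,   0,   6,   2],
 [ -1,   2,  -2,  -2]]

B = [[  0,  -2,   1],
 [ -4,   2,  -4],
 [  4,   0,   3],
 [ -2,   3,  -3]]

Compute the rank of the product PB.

2

First compute PB:
[[ 16,   0,  12],
 [ -8, -40,  14],
 [ 20,   0,  15],
 [-12,   0,  -9]]
Now row reduce the product.
R2 ← R2 + (1/2)·R1: [0, -40, 20]
R3 ← R3 − (5/4)·R1: [0, 0, 0]
R4 ← R4 + (3/4)·R1: [0, 0, 0]
2 nonzero rows, so rank(PB) = 2.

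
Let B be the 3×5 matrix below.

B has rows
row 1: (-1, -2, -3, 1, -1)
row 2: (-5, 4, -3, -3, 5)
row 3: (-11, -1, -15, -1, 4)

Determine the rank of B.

2

Row reduce to echelon form.
R2 ← R2 − (5)·R1: [0, 14, 12, -8, 10]
R3 ← R3 − (11)·R1: [0, 21, 18, -12, 15]
R3 ← R3 − (3/2)·R2: [0, 0, 0, 0, 0]
Echelon form has 2 nonzero rows, so rank(B) = 2.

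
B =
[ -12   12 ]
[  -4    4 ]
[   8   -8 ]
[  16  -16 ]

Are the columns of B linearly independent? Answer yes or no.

Row reduce B to echelon form.
R2 ← R2 − (1/3)·R1: [0, 0]
R3 ← R3 + (2/3)·R1: [0, 0]
R4 ← R4 + (4/3)·R1: [0, 0]
1 pivot among 2 columns.
Only 1 < 2 pivot columns, so the columns are linearly dependent.

no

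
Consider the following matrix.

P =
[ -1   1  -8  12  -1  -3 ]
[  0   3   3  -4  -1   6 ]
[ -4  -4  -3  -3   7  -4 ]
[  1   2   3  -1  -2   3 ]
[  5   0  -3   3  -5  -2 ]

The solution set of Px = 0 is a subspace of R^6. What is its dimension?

Row reduce to echelon form.
R3 ← R3 − (4)·R1: [0, -8, 29, -51, 11, 8]
R4 ← R4 + R1: [0, 3, -5, 11, -3, 0]
R5 ← R5 + (5)·R1: [0, 5, -43, 63, -10, -17]
R3 ← R3 + (8/3)·R2: [0, 0, 37, -185/3, 25/3, 24]
R4 ← R4 − R2: [0, 0, -8, 15, -2, -6]
R5 ← R5 − (5/3)·R2: [0, 0, -48, 209/3, -25/3, -27]
R4 ← R4 + (8/37)·R3: [0, 0, 0, 5/3, -22/111, -30/37]
R5 ← R5 + (48/37)·R3: [0, 0, 0, -31/3, 275/111, 153/37]
R5 ← R5 + (31/5)·R4: [0, 0, 0, 0, 231/185, -33/37]
5 nonzero rows, so rank(P) = 5.
P has 6 columns; by rank–nullity, nullity = 6 − 5 = 1.

1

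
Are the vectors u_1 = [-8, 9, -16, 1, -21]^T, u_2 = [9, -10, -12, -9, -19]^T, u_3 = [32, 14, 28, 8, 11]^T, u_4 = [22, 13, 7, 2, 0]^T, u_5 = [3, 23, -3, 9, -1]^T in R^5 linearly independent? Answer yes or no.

Form the matrix with these vectors as rows and row reduce.
R2 ← R2 + (9/8)·R1: [0, 1/8, -30, -63/8, -341/8]
R3 ← R3 + (4)·R1: [0, 50, -36, 12, -73]
R4 ← R4 + (11/4)·R1: [0, 151/4, -37, 19/4, -231/4]
R5 ← R5 + (3/8)·R1: [0, 211/8, -9, 75/8, -71/8]
R3 ← R3 − (400)·R2: [0, 0, 11964, 3162, 16977]
R4 ← R4 − (302)·R2: [0, 0, 9023, 2383, 12815]
R5 ← R5 − (211)·R2: [0, 0, 6321, 1671, 8985]
R4 ← R4 − (9023/11964)·R3: [0, 0, 0, -3419/1994, 45063/3988]
R5 ← R5 − (2107/3988)·R3: [0, 0, 0, 807/1994, 61641/3988]
R5 ← R5 + (807/3419)·R4: [0, 0, 0, 0, 61965/3419]
5 nonzero rows, so the 5 vectors span a space of dimension 5.
Since 5 = 5, the vectors are linearly independent.

yes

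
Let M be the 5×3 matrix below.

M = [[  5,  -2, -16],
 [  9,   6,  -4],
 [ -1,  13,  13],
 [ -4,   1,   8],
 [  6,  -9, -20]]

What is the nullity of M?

0

Row reduce to echelon form.
R2 ← R2 − (9/5)·R1: [0, 48/5, 124/5]
R3 ← R3 + (1/5)·R1: [0, 63/5, 49/5]
R4 ← R4 + (4/5)·R1: [0, -3/5, -24/5]
R5 ← R5 − (6/5)·R1: [0, -33/5, -4/5]
R3 ← R3 − (21/16)·R2: [0, 0, -91/4]
R4 ← R4 + (1/16)·R2: [0, 0, -13/4]
R5 ← R5 + (11/16)·R2: [0, 0, 65/4]
R4 ← R4 − (1/7)·R3: [0, 0, 0]
R5 ← R5 + (5/7)·R3: [0, 0, 0]
3 nonzero rows, so rank(M) = 3.
M has 3 columns; by rank–nullity, nullity = 3 − 3 = 0.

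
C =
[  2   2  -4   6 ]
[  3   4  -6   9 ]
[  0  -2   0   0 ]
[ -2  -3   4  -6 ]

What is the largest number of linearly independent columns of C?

Row reduce to echelon form.
R2 ← R2 − (3/2)·R1: [0, 1, 0, 0]
R4 ← R4 + R1: [0, -1, 0, 0]
R3 ← R3 + (2)·R2: [0, 0, 0, 0]
R4 ← R4 + R2: [0, 0, 0, 0]
Echelon form has 2 nonzero rows, so rank(C) = 2.
The rank gives the maximum number of linearly independent columns: 2.

2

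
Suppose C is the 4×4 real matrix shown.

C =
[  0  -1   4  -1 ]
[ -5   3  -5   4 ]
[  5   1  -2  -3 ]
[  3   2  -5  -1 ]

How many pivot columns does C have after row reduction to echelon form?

Row reduce to echelon form.
Swap R1 ↔ R2
R3 ← R3 + R1: [0, 4, -7, 1]
R4 ← R4 + (3/5)·R1: [0, 19/5, -8, 7/5]
R3 ← R3 + (4)·R2: [0, 0, 9, -3]
R4 ← R4 + (19/5)·R2: [0, 0, 36/5, -12/5]
R4 ← R4 − (4/5)·R3: [0, 0, 0, 0]
Echelon form has 3 nonzero rows, so rank(C) = 3.
Each nonzero row contributes one pivot column: 3 pivot columns.

3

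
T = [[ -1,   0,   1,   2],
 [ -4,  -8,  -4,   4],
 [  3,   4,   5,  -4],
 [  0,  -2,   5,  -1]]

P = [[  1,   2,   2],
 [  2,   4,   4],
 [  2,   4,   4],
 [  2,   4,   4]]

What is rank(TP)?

First compute TP:
[[  5,  10,  10],
 [-20, -40, -40],
 [ 13,  26,  26],
 [  4,   8,   8]]
Now row reduce the product.
R2 ← R2 + (4)·R1: [0, 0, 0]
R3 ← R3 − (13/5)·R1: [0, 0, 0]
R4 ← R4 − (4/5)·R1: [0, 0, 0]
1 nonzero row, so rank(TP) = 1.

1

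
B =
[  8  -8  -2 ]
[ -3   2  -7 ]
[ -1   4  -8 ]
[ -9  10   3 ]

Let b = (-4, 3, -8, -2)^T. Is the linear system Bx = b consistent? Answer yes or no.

no

Row reduce the augmented matrix [B | b].
R2 ← R2 + (3/8)·R1: [0, -1, -31/4, 3/2]
R3 ← R3 + (1/8)·R1: [0, 3, -33/4, -17/2]
R4 ← R4 + (9/8)·R1: [0, 1, 3/4, -13/2]
R3 ← R3 + (3)·R2: [0, 0, -63/2, -4]
R4 ← R4 + R2: [0, 0, -7, -5]
R4 ← R4 − (2/9)·R3: [0, 0, 0, -37/9]
The echelon form has 4 nonzero rows; the last pivot sits in the augmented column, so rank(B) = 3 but rank([B|b]) = 4.
Since the ranks differ, the system is inconsistent.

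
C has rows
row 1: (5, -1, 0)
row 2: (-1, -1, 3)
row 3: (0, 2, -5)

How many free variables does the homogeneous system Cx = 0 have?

Row reduce to echelon form.
R2 ← R2 + (1/5)·R1: [0, -6/5, 3]
R3 ← R3 + (5/3)·R2: [0, 0, 0]
2 nonzero rows, so rank(C) = 2.
C has 3 columns; by rank–nullity, nullity = 3 − 2 = 1.

1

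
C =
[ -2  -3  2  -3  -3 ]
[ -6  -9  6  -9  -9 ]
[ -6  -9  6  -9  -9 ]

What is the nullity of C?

4

Row reduce to echelon form.
R2 ← R2 − (3)·R1: [0, 0, 0, 0, 0]
R3 ← R3 − (3)·R1: [0, 0, 0, 0, 0]
1 nonzero row, so rank(C) = 1.
C has 5 columns; by rank–nullity, nullity = 5 − 1 = 4.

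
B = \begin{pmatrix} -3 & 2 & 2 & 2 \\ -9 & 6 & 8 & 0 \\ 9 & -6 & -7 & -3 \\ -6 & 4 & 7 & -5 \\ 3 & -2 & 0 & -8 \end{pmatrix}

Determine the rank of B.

2

Row reduce to echelon form.
R2 ← R2 − (3)·R1: [0, 0, 2, -6]
R3 ← R3 + (3)·R1: [0, 0, -1, 3]
R4 ← R4 − (2)·R1: [0, 0, 3, -9]
R5 ← R5 + R1: [0, 0, 2, -6]
R3 ← R3 + (1/2)·R2: [0, 0, 0, 0]
R4 ← R4 − (3/2)·R2: [0, 0, 0, 0]
R5 ← R5 − R2: [0, 0, 0, 0]
Echelon form has 2 nonzero rows, so rank(B) = 2.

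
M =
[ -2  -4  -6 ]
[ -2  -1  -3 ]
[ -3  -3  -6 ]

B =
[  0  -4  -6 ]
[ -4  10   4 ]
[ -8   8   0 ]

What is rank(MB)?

2

First compute MB:
[[ 64, -80,  -4],
 [ 28, -26,   8],
 [ 60, -66,   6]]
Now row reduce the product.
R2 ← R2 − (7/16)·R1: [0, 9, 39/4]
R3 ← R3 − (15/16)·R1: [0, 9, 39/4]
R3 ← R3 − R2: [0, 0, 0]
2 nonzero rows, so rank(MB) = 2.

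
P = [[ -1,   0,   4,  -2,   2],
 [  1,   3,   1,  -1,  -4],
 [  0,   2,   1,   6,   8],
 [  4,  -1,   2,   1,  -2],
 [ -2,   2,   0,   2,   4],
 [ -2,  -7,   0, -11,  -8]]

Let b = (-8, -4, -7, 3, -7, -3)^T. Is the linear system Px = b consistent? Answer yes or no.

no

Row reduce the augmented matrix [P | b].
R2 ← R2 + R1: [0, 3, 5, -3, -2, -12]
R4 ← R4 + (4)·R1: [0, -1, 18, -7, 6, -29]
R5 ← R5 − (2)·R1: [0, 2, -8, 6, 0, 9]
R6 ← R6 − (2)·R1: [0, -7, -8, -7, -12, 13]
R3 ← R3 − (2/3)·R2: [0, 0, -7/3, 8, 28/3, 1]
R4 ← R4 + (1/3)·R2: [0, 0, 59/3, -8, 16/3, -33]
R5 ← R5 − (2/3)·R2: [0, 0, -34/3, 8, 4/3, 17]
R6 ← R6 + (7/3)·R2: [0, 0, 11/3, -14, -50/3, -15]
R4 ← R4 + (59/7)·R3: [0, 0, 0, 416/7, 84, -172/7]
R5 ← R5 − (34/7)·R3: [0, 0, 0, -216/7, -44, 85/7]
R6 ← R6 + (11/7)·R3: [0, 0, 0, -10/7, -2, -94/7]
R5 ← R5 + (27/52)·R4: [0, 0, 0, 0, -5/13, -8/13]
R6 ← R6 + (5/208)·R4: [0, 0, 0, 0, 1/52, -729/52]
R6 ← R6 + (1/20)·R5: [0, 0, 0, 0, 0, -281/20]
The echelon form has 6 nonzero rows; the last pivot sits in the augmented column, so rank(P) = 5 but rank([P|b]) = 6.
Since the ranks differ, the system is inconsistent.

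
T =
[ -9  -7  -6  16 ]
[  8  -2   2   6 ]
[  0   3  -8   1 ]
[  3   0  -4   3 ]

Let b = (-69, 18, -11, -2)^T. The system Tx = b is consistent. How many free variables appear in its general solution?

Row reduce the augmented matrix [T | b].
R2 ← R2 + (8/9)·R1: [0, -74/9, -10/3, 182/9, -130/3]
R4 ← R4 + (1/3)·R1: [0, -7/3, -6, 25/3, -25]
R3 ← R3 + (27/74)·R2: [0, 0, -341/37, 310/37, -992/37]
R4 ← R4 − (21/74)·R2: [0, 0, -187/37, 96/37, -470/37]
R4 ← R4 − (17/31)·R3: [0, 0, 0, -2, 2]
The echelon form has 4 nonzero rows, and every pivot lies in the first 4 columns, so rank(T) = rank([T|b]) = 4.
The system is consistent.
Free variables = (unknowns) − (rank) = 4 − 4 = 0.

0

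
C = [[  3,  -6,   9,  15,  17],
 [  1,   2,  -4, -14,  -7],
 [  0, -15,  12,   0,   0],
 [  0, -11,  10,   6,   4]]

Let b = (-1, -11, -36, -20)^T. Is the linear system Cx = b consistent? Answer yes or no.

yes

Row reduce the augmented matrix [C | b].
R2 ← R2 − (1/3)·R1: [0, 4, -7, -19, -38/3, -32/3]
R3 ← R3 + (15/4)·R2: [0, 0, -57/4, -285/4, -95/2, -76]
R4 ← R4 + (11/4)·R2: [0, 0, -37/4, -185/4, -185/6, -148/3]
R4 ← R4 − (37/57)·R3: [0, 0, 0, 0, 0, 0]
The echelon form has 3 nonzero rows, and every pivot lies in the first 5 columns, so rank(C) = rank([C|b]) = 3.
The system is consistent.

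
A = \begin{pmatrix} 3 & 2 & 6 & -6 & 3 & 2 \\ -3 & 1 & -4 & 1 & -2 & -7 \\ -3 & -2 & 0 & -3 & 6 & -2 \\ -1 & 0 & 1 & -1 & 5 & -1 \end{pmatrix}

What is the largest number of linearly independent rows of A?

Row reduce to echelon form.
R2 ← R2 + R1: [0, 3, 2, -5, 1, -5]
R3 ← R3 + R1: [0, 0, 6, -9, 9, 0]
R4 ← R4 + (1/3)·R1: [0, 2/3, 3, -3, 6, -1/3]
R4 ← R4 − (2/9)·R2: [0, 0, 23/9, -17/9, 52/9, 7/9]
R4 ← R4 − (23/54)·R3: [0, 0, 0, 35/18, 35/18, 7/9]
Echelon form has 4 nonzero rows, so rank(A) = 4.
The rank gives the maximum number of linearly independent rows: 4.

4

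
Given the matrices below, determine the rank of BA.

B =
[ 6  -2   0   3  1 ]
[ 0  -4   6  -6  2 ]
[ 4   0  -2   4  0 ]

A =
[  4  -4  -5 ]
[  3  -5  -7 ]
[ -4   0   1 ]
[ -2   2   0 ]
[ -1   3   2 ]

First compute BA:
[[ 11,  -5, -14],
 [-26,  14,  38],
 [ 16,  -8, -22]]
Now row reduce the product.
R2 ← R2 + (26/11)·R1: [0, 24/11, 54/11]
R3 ← R3 − (16/11)·R1: [0, -8/11, -18/11]
R3 ← R3 + (1/3)·R2: [0, 0, 0]
2 nonzero rows, so rank(BA) = 2.

2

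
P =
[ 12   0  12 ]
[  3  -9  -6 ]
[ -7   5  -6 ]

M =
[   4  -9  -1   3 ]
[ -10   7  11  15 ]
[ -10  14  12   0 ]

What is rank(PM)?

3

First compute PM:
[[-72,  60, 132,  36],
 [162, -174, -174, -126],
 [-18,  14, -10,  54]]
Now row reduce the product.
R2 ← R2 + (9/4)·R1: [0, -39, 123, -45]
R3 ← R3 − (1/4)·R1: [0, -1, -43, 45]
R3 ← R3 − (1/39)·R2: [0, 0, -600/13, 600/13]
3 nonzero rows, so rank(PM) = 3.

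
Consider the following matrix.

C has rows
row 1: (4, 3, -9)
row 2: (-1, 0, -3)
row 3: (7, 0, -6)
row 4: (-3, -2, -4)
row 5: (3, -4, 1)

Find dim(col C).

3

Row reduce to echelon form.
R2 ← R2 + (1/4)·R1: [0, 3/4, -21/4]
R3 ← R3 − (7/4)·R1: [0, -21/4, 39/4]
R4 ← R4 + (3/4)·R1: [0, 1/4, -43/4]
R5 ← R5 − (3/4)·R1: [0, -25/4, 31/4]
R3 ← R3 + (7)·R2: [0, 0, -27]
R4 ← R4 − (1/3)·R2: [0, 0, -9]
R5 ← R5 + (25/3)·R2: [0, 0, -36]
R4 ← R4 − (1/3)·R3: [0, 0, 0]
R5 ← R5 − (4/3)·R3: [0, 0, 0]
Echelon form has 3 nonzero rows, so rank(C) = 3.
The column space has dimension equal to the rank: 3.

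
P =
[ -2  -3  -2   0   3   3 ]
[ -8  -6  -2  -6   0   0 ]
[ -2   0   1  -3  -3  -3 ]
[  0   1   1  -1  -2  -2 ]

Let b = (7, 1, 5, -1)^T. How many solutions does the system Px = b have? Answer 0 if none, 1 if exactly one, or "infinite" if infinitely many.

0

Row reduce the augmented matrix [P | b].
R2 ← R2 − (4)·R1: [0, 6, 6, -6, -12, -12, -27]
R3 ← R3 − R1: [0, 3, 3, -3, -6, -6, -2]
R3 ← R3 − (1/2)·R2: [0, 0, 0, 0, 0, 0, 23/2]
R4 ← R4 − (1/6)·R2: [0, 0, 0, 0, 0, 0, 7/2]
R4 ← R4 − (7/23)·R3: [0, 0, 0, 0, 0, 0, 0]
The echelon form has 3 nonzero rows; the last pivot sits in the augmented column, so rank(P) = 2 but rank([P|b]) = 3.
Since the ranks differ, the system is inconsistent.
It has no solutions.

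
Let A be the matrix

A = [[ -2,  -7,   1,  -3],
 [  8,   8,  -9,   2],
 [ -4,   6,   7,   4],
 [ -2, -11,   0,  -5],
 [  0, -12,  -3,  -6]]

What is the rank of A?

2

Row reduce to echelon form.
R2 ← R2 + (4)·R1: [0, -20, -5, -10]
R3 ← R3 − (2)·R1: [0, 20, 5, 10]
R4 ← R4 − R1: [0, -4, -1, -2]
R3 ← R3 + R2: [0, 0, 0, 0]
R4 ← R4 − (1/5)·R2: [0, 0, 0, 0]
R5 ← R5 − (3/5)·R2: [0, 0, 0, 0]
Echelon form has 2 nonzero rows, so rank(A) = 2.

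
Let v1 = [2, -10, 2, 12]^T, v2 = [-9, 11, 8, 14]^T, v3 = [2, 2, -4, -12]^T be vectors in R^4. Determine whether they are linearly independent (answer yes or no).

no

Form the matrix with these vectors as rows and row reduce.
R2 ← R2 + (9/2)·R1: [0, -34, 17, 68]
R3 ← R3 − R1: [0, 12, -6, -24]
R3 ← R3 + (6/17)·R2: [0, 0, 0, 0]
2 nonzero rows, so the 3 vectors span a space of dimension 2.
Since 2 < 3, the vectors are linearly dependent.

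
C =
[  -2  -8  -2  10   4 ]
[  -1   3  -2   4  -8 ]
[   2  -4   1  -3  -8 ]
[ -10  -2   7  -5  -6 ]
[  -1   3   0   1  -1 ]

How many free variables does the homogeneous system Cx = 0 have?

0

Row reduce to echelon form.
R2 ← R2 − (1/2)·R1: [0, 7, -1, -1, -10]
R3 ← R3 + R1: [0, -12, -1, 7, -4]
R4 ← R4 − (5)·R1: [0, 38, 17, -55, -26]
R5 ← R5 − (1/2)·R1: [0, 7, 1, -4, -3]
R3 ← R3 + (12/7)·R2: [0, 0, -19/7, 37/7, -148/7]
R4 ← R4 − (38/7)·R2: [0, 0, 157/7, -347/7, 198/7]
R5 ← R5 − R2: [0, 0, 2, -3, 7]
R4 ← R4 + (157/19)·R3: [0, 0, 0, -112/19, -2782/19]
R5 ← R5 + (14/19)·R3: [0, 0, 0, 17/19, -163/19]
R5 ← R5 + (17/112)·R4: [0, 0, 0, 0, -1725/56]
5 nonzero rows, so rank(C) = 5.
C has 5 columns; by rank–nullity, nullity = 5 − 5 = 0.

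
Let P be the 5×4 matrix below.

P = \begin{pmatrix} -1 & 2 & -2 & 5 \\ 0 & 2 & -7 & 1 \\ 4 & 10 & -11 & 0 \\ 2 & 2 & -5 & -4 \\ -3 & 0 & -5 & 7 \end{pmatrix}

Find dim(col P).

3

Row reduce to echelon form.
R3 ← R3 + (4)·R1: [0, 18, -19, 20]
R4 ← R4 + (2)·R1: [0, 6, -9, 6]
R5 ← R5 − (3)·R1: [0, -6, 1, -8]
R3 ← R3 − (9)·R2: [0, 0, 44, 11]
R4 ← R4 − (3)·R2: [0, 0, 12, 3]
R5 ← R5 + (3)·R2: [0, 0, -20, -5]
R4 ← R4 − (3/11)·R3: [0, 0, 0, 0]
R5 ← R5 + (5/11)·R3: [0, 0, 0, 0]
Echelon form has 3 nonzero rows, so rank(P) = 3.
The column space has dimension equal to the rank: 3.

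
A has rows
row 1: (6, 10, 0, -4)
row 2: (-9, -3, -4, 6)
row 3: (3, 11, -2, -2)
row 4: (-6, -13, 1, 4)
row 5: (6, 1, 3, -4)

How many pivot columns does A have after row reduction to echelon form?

Row reduce to echelon form.
R2 ← R2 + (3/2)·R1: [0, 12, -4, 0]
R3 ← R3 − (1/2)·R1: [0, 6, -2, 0]
R4 ← R4 + R1: [0, -3, 1, 0]
R5 ← R5 − R1: [0, -9, 3, 0]
R3 ← R3 − (1/2)·R2: [0, 0, 0, 0]
R4 ← R4 + (1/4)·R2: [0, 0, 0, 0]
R5 ← R5 + (3/4)·R2: [0, 0, 0, 0]
Echelon form has 2 nonzero rows, so rank(A) = 2.
Each nonzero row contributes one pivot column: 2 pivot columns.

2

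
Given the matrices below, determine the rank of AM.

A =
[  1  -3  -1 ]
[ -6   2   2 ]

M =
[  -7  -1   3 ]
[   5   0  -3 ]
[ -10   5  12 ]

1

First compute AM:
[[-12,  -6,   0],
 [ 32,  16,   0]]
Now row reduce the product.
R2 ← R2 + (8/3)·R1: [0, 0, 0]
1 nonzero row, so rank(AM) = 1.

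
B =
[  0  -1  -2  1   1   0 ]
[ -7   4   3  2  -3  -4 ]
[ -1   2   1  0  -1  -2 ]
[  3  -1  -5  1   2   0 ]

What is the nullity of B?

2

Row reduce to echelon form.
Swap R1 ↔ R2
R3 ← R3 − (1/7)·R1: [0, 10/7, 4/7, -2/7, -4/7, -10/7]
R4 ← R4 + (3/7)·R1: [0, 5/7, -26/7, 13/7, 5/7, -12/7]
R3 ← R3 + (10/7)·R2: [0, 0, -16/7, 8/7, 6/7, -10/7]
R4 ← R4 + (5/7)·R2: [0, 0, -36/7, 18/7, 10/7, -12/7]
R4 ← R4 − (9/4)·R3: [0, 0, 0, 0, -1/2, 3/2]
4 nonzero rows, so rank(B) = 4.
B has 6 columns; by rank–nullity, nullity = 6 − 4 = 2.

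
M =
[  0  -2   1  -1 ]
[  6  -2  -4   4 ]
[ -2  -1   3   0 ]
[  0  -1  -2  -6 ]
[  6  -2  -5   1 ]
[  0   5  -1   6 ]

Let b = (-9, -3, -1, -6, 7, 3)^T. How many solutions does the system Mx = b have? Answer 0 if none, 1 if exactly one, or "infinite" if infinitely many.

Row reduce the augmented matrix [M | b].
Swap R1 ↔ R2
R3 ← R3 + (1/3)·R1: [0, -5/3, 5/3, 4/3, -2]
R5 ← R5 − R1: [0, 0, -1, -3, 10]
R3 ← R3 − (5/6)·R2: [0, 0, 5/6, 13/6, 11/2]
R4 ← R4 − (1/2)·R2: [0, 0, -5/2, -11/2, -3/2]
R6 ← R6 + (5/2)·R2: [0, 0, 3/2, 7/2, -39/2]
R4 ← R4 + (3)·R3: [0, 0, 0, 1, 15]
R5 ← R5 + (6/5)·R3: [0, 0, 0, -2/5, 83/5]
R6 ← R6 − (9/5)·R3: [0, 0, 0, -2/5, -147/5]
R5 ← R5 + (2/5)·R4: [0, 0, 0, 0, 113/5]
R6 ← R6 + (2/5)·R4: [0, 0, 0, 0, -117/5]
R6 ← R6 + (117/113)·R5: [0, 0, 0, 0, 0]
The echelon form has 5 nonzero rows; the last pivot sits in the augmented column, so rank(M) = 4 but rank([M|b]) = 5.
Since the ranks differ, the system is inconsistent.
It has no solutions.

0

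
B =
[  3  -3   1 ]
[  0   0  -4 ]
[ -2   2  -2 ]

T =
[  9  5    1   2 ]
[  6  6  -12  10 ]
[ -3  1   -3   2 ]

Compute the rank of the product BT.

2

First compute BT:
[[  6,  -2,  36, -22],
 [ 12,  -4,  12,  -8],
 [  0,   0, -20,  12]]
Now row reduce the product.
R2 ← R2 − (2)·R1: [0, 0, -60, 36]
R3 ← R3 − (1/3)·R2: [0, 0, 0, 0]
2 nonzero rows, so rank(BT) = 2.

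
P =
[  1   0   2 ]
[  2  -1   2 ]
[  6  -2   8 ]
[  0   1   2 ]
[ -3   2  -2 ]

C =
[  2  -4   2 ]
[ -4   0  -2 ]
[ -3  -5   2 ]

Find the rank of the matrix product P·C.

First compute PC:
[[ -4, -14,   6],
 [  2, -18,  10],
 [ -4, -64,  32],
 [-10, -10,   2],
 [ -8,  22, -14]]
Now row reduce the product.
R2 ← R2 + (1/2)·R1: [0, -25, 13]
R3 ← R3 − R1: [0, -50, 26]
R4 ← R4 − (5/2)·R1: [0, 25, -13]
R5 ← R5 − (2)·R1: [0, 50, -26]
R3 ← R3 − (2)·R2: [0, 0, 0]
R4 ← R4 + R2: [0, 0, 0]
R5 ← R5 + (2)·R2: [0, 0, 0]
2 nonzero rows, so rank(PC) = 2.

2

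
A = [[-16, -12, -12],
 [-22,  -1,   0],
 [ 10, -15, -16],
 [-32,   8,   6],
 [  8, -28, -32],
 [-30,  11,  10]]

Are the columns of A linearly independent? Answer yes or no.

Row reduce A to echelon form.
R2 ← R2 − (11/8)·R1: [0, 31/2, 33/2]
R3 ← R3 + (5/8)·R1: [0, -45/2, -47/2]
R4 ← R4 − (2)·R1: [0, 32, 30]
R5 ← R5 + (1/2)·R1: [0, -34, -38]
R6 ← R6 − (15/8)·R1: [0, 67/2, 65/2]
R3 ← R3 + (45/31)·R2: [0, 0, 14/31]
R4 ← R4 − (64/31)·R2: [0, 0, -126/31]
R5 ← R5 + (68/31)·R2: [0, 0, -56/31]
R6 ← R6 − (67/31)·R2: [0, 0, -98/31]
R4 ← R4 + (9)·R3: [0, 0, 0]
R5 ← R5 + (4)·R3: [0, 0, 0]
R6 ← R6 + (7)·R3: [0, 0, 0]
3 pivots among 3 columns.
Every column is a pivot column, so the columns are linearly independent.

yes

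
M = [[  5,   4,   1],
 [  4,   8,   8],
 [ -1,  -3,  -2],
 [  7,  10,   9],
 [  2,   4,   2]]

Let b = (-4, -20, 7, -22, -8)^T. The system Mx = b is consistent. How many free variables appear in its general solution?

0

Row reduce the augmented matrix [M | b].
R2 ← R2 − (4/5)·R1: [0, 24/5, 36/5, -84/5]
R3 ← R3 + (1/5)·R1: [0, -11/5, -9/5, 31/5]
R4 ← R4 − (7/5)·R1: [0, 22/5, 38/5, -82/5]
R5 ← R5 − (2/5)·R1: [0, 12/5, 8/5, -32/5]
R3 ← R3 + (11/24)·R2: [0, 0, 3/2, -3/2]
R4 ← R4 − (11/12)·R2: [0, 0, 1, -1]
R5 ← R5 − (1/2)·R2: [0, 0, -2, 2]
R4 ← R4 − (2/3)·R3: [0, 0, 0, 0]
R5 ← R5 + (4/3)·R3: [0, 0, 0, 0]
The echelon form has 3 nonzero rows, and every pivot lies in the first 3 columns, so rank(M) = rank([M|b]) = 3.
The system is consistent.
Free variables = (unknowns) − (rank) = 3 − 3 = 0.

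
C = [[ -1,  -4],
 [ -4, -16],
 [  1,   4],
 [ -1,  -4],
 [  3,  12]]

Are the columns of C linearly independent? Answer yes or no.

Row reduce C to echelon form.
R2 ← R2 − (4)·R1: [0, 0]
R3 ← R3 + R1: [0, 0]
R4 ← R4 − R1: [0, 0]
R5 ← R5 + (3)·R1: [0, 0]
1 pivot among 2 columns.
Only 1 < 2 pivot columns, so the columns are linearly dependent.

no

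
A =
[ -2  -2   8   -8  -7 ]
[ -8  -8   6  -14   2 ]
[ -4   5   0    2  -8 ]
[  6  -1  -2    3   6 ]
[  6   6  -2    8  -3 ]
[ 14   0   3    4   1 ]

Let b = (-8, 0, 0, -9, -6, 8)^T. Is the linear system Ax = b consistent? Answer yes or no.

Row reduce the augmented matrix [A | b].
R2 ← R2 − (4)·R1: [0, 0, -26, 18, 30, 32]
R3 ← R3 − (2)·R1: [0, 9, -16, 18, 6, 16]
R4 ← R4 + (3)·R1: [0, -7, 22, -21, -15, -33]
R5 ← R5 + (3)·R1: [0, 0, 22, -16, -24, -30]
R6 ← R6 + (7)·R1: [0, -14, 59, -52, -48, -48]
Swap R2 ↔ R3
R4 ← R4 + (7/9)·R2: [0, 0, 86/9, -7, -31/3, -185/9]
R6 ← R6 + (14/9)·R2: [0, 0, 307/9, -24, -116/3, -208/9]
R4 ← R4 + (43/117)·R3: [0, 0, 0, -5/13, 9/13, -343/39]
R5 ← R5 + (11/13)·R3: [0, 0, 0, -10/13, 18/13, -38/13]
R6 ← R6 + (307/234)·R3: [0, 0, 0, -5/13, 9/13, 736/39]
R5 ← R5 − (2)·R4: [0, 0, 0, 0, 0, 44/3]
R6 ← R6 − R4: [0, 0, 0, 0, 0, 83/3]
R6 ← R6 − (83/44)·R5: [0, 0, 0, 0, 0, 0]
The echelon form has 5 nonzero rows; the last pivot sits in the augmented column, so rank(A) = 4 but rank([A|b]) = 5.
Since the ranks differ, the system is inconsistent.

no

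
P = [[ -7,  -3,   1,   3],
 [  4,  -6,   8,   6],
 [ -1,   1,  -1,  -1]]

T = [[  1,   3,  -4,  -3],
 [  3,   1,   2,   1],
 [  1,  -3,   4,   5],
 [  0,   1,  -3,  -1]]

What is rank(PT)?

First compute PT:
[[-15, -24,  17,  20],
 [ -6, -12, -14,  16],
 [  1,   0,   5,   0]]
Now row reduce the product.
R2 ← R2 − (2/5)·R1: [0, -12/5, -104/5, 8]
R3 ← R3 + (1/15)·R1: [0, -8/5, 92/15, 4/3]
R3 ← R3 − (2/3)·R2: [0, 0, 20, -4]
3 nonzero rows, so rank(PT) = 3.

3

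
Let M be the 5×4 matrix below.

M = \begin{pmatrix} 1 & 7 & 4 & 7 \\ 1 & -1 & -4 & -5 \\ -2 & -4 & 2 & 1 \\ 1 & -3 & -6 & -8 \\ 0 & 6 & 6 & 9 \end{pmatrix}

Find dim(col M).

2

Row reduce to echelon form.
R2 ← R2 − R1: [0, -8, -8, -12]
R3 ← R3 + (2)·R1: [0, 10, 10, 15]
R4 ← R4 − R1: [0, -10, -10, -15]
R3 ← R3 + (5/4)·R2: [0, 0, 0, 0]
R4 ← R4 − (5/4)·R2: [0, 0, 0, 0]
R5 ← R5 + (3/4)·R2: [0, 0, 0, 0]
Echelon form has 2 nonzero rows, so rank(M) = 2.
The column space has dimension equal to the rank: 2.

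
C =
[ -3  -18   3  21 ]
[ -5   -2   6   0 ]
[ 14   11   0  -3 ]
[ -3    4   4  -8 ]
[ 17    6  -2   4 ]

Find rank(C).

4

Row reduce to echelon form.
R2 ← R2 − (5/3)·R1: [0, 28, 1, -35]
R3 ← R3 + (14/3)·R1: [0, -73, 14, 95]
R4 ← R4 − R1: [0, 22, 1, -29]
R5 ← R5 + (17/3)·R1: [0, -96, 15, 123]
R3 ← R3 + (73/28)·R2: [0, 0, 465/28, 15/4]
R4 ← R4 − (11/14)·R2: [0, 0, 3/14, -3/2]
R5 ← R5 + (24/7)·R2: [0, 0, 129/7, 3]
R4 ← R4 − (2/155)·R3: [0, 0, 0, -48/31]
R5 ← R5 − (172/155)·R3: [0, 0, 0, -36/31]
R5 ← R5 − (3/4)·R4: [0, 0, 0, 0]
Echelon form has 4 nonzero rows, so rank(C) = 4.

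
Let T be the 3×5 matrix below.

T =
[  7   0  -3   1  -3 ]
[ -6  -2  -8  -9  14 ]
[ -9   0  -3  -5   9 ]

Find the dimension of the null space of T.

Row reduce to echelon form.
R2 ← R2 + (6/7)·R1: [0, -2, -74/7, -57/7, 80/7]
R3 ← R3 + (9/7)·R1: [0, 0, -48/7, -26/7, 36/7]
3 nonzero rows, so rank(T) = 3.
T has 5 columns; by rank–nullity, nullity = 5 − 3 = 2.

2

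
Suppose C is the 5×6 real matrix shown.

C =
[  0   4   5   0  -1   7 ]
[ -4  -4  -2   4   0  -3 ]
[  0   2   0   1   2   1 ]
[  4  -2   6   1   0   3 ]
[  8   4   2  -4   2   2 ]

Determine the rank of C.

5

Row reduce to echelon form.
Swap R1 ↔ R2
R4 ← R4 + R1: [0, -6, 4, 5, 0, 0]
R5 ← R5 + (2)·R1: [0, -4, -2, 4, 2, -4]
R3 ← R3 − (1/2)·R2: [0, 0, -5/2, 1, 5/2, -5/2]
R4 ← R4 + (3/2)·R2: [0, 0, 23/2, 5, -3/2, 21/2]
R5 ← R5 + R2: [0, 0, 3, 4, 1, 3]
R4 ← R4 + (23/5)·R3: [0, 0, 0, 48/5, 10, -1]
R5 ← R5 + (6/5)·R3: [0, 0, 0, 26/5, 4, 0]
R5 ← R5 − (13/24)·R4: [0, 0, 0, 0, -17/12, 13/24]
Echelon form has 5 nonzero rows, so rank(C) = 5.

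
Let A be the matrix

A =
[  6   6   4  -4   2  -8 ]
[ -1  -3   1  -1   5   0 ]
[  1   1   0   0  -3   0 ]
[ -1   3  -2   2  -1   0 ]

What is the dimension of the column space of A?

3

Row reduce to echelon form.
R2 ← R2 + (1/6)·R1: [0, -2, 5/3, -5/3, 16/3, -4/3]
R3 ← R3 − (1/6)·R1: [0, 0, -2/3, 2/3, -10/3, 4/3]
R4 ← R4 + (1/6)·R1: [0, 4, -4/3, 4/3, -2/3, -4/3]
R4 ← R4 + (2)·R2: [0, 0, 2, -2, 10, -4]
R4 ← R4 + (3)·R3: [0, 0, 0, 0, 0, 0]
Echelon form has 3 nonzero rows, so rank(A) = 3.
The column space has dimension equal to the rank: 3.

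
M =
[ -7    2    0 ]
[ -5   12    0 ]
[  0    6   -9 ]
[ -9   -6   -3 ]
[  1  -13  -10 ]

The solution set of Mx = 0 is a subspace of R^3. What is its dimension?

0

Row reduce to echelon form.
R2 ← R2 − (5/7)·R1: [0, 74/7, 0]
R4 ← R4 − (9/7)·R1: [0, -60/7, -3]
R5 ← R5 + (1/7)·R1: [0, -89/7, -10]
R3 ← R3 − (21/37)·R2: [0, 0, -9]
R4 ← R4 + (30/37)·R2: [0, 0, -3]
R5 ← R5 + (89/74)·R2: [0, 0, -10]
R4 ← R4 − (1/3)·R3: [0, 0, 0]
R5 ← R5 − (10/9)·R3: [0, 0, 0]
3 nonzero rows, so rank(M) = 3.
M has 3 columns; by rank–nullity, nullity = 3 − 3 = 0.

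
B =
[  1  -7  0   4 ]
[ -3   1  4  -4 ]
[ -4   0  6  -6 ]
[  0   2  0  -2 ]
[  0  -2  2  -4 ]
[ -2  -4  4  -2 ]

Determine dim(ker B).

1

Row reduce to echelon form.
R2 ← R2 + (3)·R1: [0, -20, 4, 8]
R3 ← R3 + (4)·R1: [0, -28, 6, 10]
R6 ← R6 + (2)·R1: [0, -18, 4, 6]
R3 ← R3 − (7/5)·R2: [0, 0, 2/5, -6/5]
R4 ← R4 + (1/10)·R2: [0, 0, 2/5, -6/5]
R5 ← R5 − (1/10)·R2: [0, 0, 8/5, -24/5]
R6 ← R6 − (9/10)·R2: [0, 0, 2/5, -6/5]
R4 ← R4 − R3: [0, 0, 0, 0]
R5 ← R5 − (4)·R3: [0, 0, 0, 0]
R6 ← R6 − R3: [0, 0, 0, 0]
3 nonzero rows, so rank(B) = 3.
B has 4 columns; by rank–nullity, nullity = 4 − 3 = 1.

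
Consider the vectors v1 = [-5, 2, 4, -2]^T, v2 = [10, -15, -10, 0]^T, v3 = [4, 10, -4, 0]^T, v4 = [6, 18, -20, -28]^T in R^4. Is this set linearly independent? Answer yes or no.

no

Form the matrix with these vectors as rows and row reduce.
R2 ← R2 + (2)·R1: [0, -11, -2, -4]
R3 ← R3 + (4/5)·R1: [0, 58/5, -4/5, -8/5]
R4 ← R4 + (6/5)·R1: [0, 102/5, -76/5, -152/5]
R3 ← R3 + (58/55)·R2: [0, 0, -32/11, -64/11]
R4 ← R4 + (102/55)·R2: [0, 0, -208/11, -416/11]
R4 ← R4 − (13/2)·R3: [0, 0, 0, 0]
3 nonzero rows, so the 4 vectors span a space of dimension 3.
Since 3 < 4, the vectors are linearly dependent.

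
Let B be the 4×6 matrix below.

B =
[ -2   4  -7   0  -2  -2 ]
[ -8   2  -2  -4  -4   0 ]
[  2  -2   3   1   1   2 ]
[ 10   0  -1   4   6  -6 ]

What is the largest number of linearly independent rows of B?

Row reduce to echelon form.
R2 ← R2 − (4)·R1: [0, -14, 26, -4, 4, 8]
R3 ← R3 + R1: [0, 2, -4, 1, -1, 0]
R4 ← R4 + (5)·R1: [0, 20, -36, 4, -4, -16]
R3 ← R3 + (1/7)·R2: [0, 0, -2/7, 3/7, -3/7, 8/7]
R4 ← R4 + (10/7)·R2: [0, 0, 8/7, -12/7, 12/7, -32/7]
R4 ← R4 + (4)·R3: [0, 0, 0, 0, 0, 0]
Echelon form has 3 nonzero rows, so rank(B) = 3.
The rank gives the maximum number of linearly independent rows: 3.

3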